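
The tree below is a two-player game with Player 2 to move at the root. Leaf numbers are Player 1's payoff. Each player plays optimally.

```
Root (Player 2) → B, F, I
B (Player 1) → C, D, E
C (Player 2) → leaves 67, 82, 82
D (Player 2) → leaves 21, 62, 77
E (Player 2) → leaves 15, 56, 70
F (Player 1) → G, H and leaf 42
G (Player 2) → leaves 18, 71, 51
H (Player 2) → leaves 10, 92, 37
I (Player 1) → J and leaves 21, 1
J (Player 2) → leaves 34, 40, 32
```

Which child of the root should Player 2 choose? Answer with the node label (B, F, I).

C (Player 2): min(67, 82, 82) = 67
D (Player 2): min(21, 62, 77) = 21
E (Player 2): min(15, 56, 70) = 15
B (Player 1): max(67, 21, 15) = 67
G (Player 2): min(18, 71, 51) = 18
H (Player 2): min(10, 92, 37) = 10
F (Player 1): max(18, 10, 42) = 42
J (Player 2): min(34, 40, 32) = 32
I (Player 1): max(32, 21, 1) = 32
Root (Player 2): min(67, 42, 32) = 32
Player 2 picks the child with the lowest value: I (value 32).

I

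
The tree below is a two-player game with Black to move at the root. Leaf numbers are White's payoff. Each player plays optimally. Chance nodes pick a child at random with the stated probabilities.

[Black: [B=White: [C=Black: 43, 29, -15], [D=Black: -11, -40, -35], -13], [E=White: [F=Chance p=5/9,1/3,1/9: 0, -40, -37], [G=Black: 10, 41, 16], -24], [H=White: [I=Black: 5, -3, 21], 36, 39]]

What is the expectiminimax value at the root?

-13

C (Black): min(43, 29, -15) = -15
D (Black): min(-11, -40, -35) = -40
B (White): max(-15, -40, -13) = -13
F (Chance): 5/9·0 + 1/3·-40 + 1/9·-37 = -17.44
G (Black): min(10, 41, 16) = 10
E (White): max(-17.44, 10, -24) = 10
I (Black): min(5, -3, 21) = -3
H (White): max(-3, 36, 39) = 39
Root (Black): min(-13, 10, 39) = -13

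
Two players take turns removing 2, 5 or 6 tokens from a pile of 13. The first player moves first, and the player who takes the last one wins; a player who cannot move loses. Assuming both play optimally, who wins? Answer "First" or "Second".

Positions where the player to move wins (W) vs loses (L):
i:   0  1  2  3  4  5  6  7  8  9 10 11 12 13
     L  L  W  W  L  W  W  W  L  W  W  L  L  W
Position 13 is W, so the first player wins.

First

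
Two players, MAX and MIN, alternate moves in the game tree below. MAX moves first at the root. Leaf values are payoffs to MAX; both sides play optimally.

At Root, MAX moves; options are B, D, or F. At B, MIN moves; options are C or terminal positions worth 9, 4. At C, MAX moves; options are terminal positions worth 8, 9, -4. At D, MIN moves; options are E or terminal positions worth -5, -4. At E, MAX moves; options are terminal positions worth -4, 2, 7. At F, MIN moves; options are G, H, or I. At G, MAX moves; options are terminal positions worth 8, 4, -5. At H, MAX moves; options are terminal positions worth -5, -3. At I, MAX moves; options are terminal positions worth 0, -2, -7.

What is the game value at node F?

-3

G: max(8, 4, -5) = 8
H: max(-5, -3) = -3
I: max(0, -2, -7) = 0
F: min(8, -3, 0) = -3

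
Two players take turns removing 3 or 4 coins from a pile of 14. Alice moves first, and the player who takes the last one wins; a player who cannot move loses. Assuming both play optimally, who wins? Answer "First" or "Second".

Second

Positions where the player to move wins (W) vs loses (L):
i:   0  1  2  3  4  5  6  7  8  9 10 11 12 13 14
     L  L  L  W  W  W  W  L  L  L  W  W  W  W  L
Position 14 is L, so the second player wins.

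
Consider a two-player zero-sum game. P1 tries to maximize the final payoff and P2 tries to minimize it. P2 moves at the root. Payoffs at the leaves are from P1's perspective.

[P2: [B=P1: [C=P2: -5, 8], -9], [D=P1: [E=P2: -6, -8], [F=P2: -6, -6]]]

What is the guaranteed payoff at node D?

E: min(-6, -8) = -8
F: min(-6, -6) = -6
D: max(-8, -6) = -6

-6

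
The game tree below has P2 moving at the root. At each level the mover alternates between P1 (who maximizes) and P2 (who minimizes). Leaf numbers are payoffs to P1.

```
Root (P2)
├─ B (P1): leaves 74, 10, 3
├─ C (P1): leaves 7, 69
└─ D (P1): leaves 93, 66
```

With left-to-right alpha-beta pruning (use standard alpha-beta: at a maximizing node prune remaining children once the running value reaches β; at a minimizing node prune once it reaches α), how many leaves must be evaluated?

6

B [α=-∞,β=+∞]: v=74
C [α=-∞,β=74]: v=69
D [α=-∞,β=69]: v=93 after child 1 ≥ β → β-cutoff, skip 1
Root [α=-∞,β=+∞]: v=69
Leaves evaluated: 6 of 7.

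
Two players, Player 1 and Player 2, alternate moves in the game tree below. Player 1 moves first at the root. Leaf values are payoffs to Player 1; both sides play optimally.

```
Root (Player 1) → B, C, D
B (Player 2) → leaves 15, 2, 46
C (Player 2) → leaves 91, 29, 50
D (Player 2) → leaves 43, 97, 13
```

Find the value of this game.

B (Player 2): min(15, 2, 46) = 2
C (Player 2): min(91, 29, 50) = 29
D (Player 2): min(43, 97, 13) = 13
Root (Player 1): max(2, 29, 13) = 29

29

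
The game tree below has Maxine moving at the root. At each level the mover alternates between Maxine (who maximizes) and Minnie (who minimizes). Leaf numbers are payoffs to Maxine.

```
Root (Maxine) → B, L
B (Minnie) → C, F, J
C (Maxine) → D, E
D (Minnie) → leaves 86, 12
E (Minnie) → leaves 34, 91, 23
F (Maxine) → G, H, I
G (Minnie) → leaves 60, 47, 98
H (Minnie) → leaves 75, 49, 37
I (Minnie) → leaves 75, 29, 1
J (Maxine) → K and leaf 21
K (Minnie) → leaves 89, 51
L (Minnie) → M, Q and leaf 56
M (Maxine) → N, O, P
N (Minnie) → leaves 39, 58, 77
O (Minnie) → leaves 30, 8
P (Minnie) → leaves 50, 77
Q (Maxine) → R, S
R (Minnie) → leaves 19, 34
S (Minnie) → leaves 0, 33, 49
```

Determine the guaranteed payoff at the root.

23

D (Minnie): min(86, 12) = 12
E (Minnie): min(34, 91, 23) = 23
C (Maxine): max(12, 23) = 23
G (Minnie): min(60, 47, 98) = 47
H (Minnie): min(75, 49, 37) = 37
I (Minnie): min(75, 29, 1) = 1
F (Maxine): max(47, 37, 1) = 47
K (Minnie): min(89, 51) = 51
J (Maxine): max(51, 21) = 51
B (Minnie): min(23, 47, 51) = 23
N (Minnie): min(39, 58, 77) = 39
O (Minnie): min(30, 8) = 8
P (Minnie): min(50, 77) = 50
M (Maxine): max(39, 8, 50) = 50
R (Minnie): min(19, 34) = 19
S (Minnie): min(0, 33, 49) = 0
Q (Maxine): max(19, 0) = 19
L (Minnie): min(50, 19, 56) = 19
Root (Maxine): max(23, 19) = 23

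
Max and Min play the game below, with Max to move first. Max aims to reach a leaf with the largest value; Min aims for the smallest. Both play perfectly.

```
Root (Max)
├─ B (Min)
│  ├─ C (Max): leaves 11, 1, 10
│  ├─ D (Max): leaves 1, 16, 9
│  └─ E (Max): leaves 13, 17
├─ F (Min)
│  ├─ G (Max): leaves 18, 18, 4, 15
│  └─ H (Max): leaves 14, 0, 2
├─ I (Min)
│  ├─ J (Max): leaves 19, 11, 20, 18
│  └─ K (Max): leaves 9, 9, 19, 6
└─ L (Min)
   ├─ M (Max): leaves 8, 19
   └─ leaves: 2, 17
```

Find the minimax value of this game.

19

C (Max): max(11, 1, 10) = 11
D (Max): max(1, 16, 9) = 16
E (Max): max(13, 17) = 17
B (Min): min(11, 16, 17) = 11
G (Max): max(18, 18, 4, 15) = 18
H (Max): max(14, 0, 2) = 14
F (Min): min(18, 14) = 14
J (Max): max(19, 11, 20, 18) = 20
K (Max): max(9, 9, 19, 6) = 19
I (Min): min(20, 19) = 19
M (Max): max(8, 19) = 19
L (Min): min(19, 2, 17) = 2
Root (Max): max(11, 14, 19, 2) = 19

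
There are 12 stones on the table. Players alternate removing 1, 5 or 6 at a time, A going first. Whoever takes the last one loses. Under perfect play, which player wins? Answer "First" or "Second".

Second

i:   0  1  2  3  4  5  6  7  8  9 10 11 12
     W  L  W  L  W  L  W  W  W  W  W  W  L
Position 12 is L, so the second player wins.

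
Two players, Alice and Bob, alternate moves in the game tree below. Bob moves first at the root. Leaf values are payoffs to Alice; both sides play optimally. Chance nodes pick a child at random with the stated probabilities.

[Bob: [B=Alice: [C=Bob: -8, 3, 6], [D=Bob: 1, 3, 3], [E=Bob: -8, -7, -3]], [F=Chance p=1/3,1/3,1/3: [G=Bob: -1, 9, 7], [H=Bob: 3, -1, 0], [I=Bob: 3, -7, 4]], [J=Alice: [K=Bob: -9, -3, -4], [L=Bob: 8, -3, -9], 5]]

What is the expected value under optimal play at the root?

C (Bob): min(-8, 3, 6) = -8
D (Bob): min(1, 3, 3) = 1
E (Bob): min(-8, -7, -3) = -8
B (Alice): max(-8, 1, -8) = 1
G (Bob): min(-1, 9, 7) = -1
H (Bob): min(3, -1, 0) = -1
I (Bob): min(3, -7, 4) = -7
F (Chance): 1/3·-1 + 1/3·-1 + 1/3·-7 = -3
K (Bob): min(-9, -3, -4) = -9
L (Bob): min(8, -3, -9) = -9
J (Alice): max(-9, -9, 5) = 5
Root (Bob): min(1, -3, 5) = -3

-3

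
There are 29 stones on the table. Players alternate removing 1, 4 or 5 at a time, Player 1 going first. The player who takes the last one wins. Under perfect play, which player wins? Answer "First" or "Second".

Mark each pile size as W (mover wins) or L (mover loses):
i:   0  1  2  3  4  5  6  7  8  9 10 11 12 13 14 15 16 17 18 19 20 21 22 23 24 25 26 27 28 29
     L  W  L  W  W  W  W  W  L  W  L  W  W  W  W  W  L  W  L  W  W  W  W  W  L  W  L  W  W  W
Position 29 is W, so the first player wins.

First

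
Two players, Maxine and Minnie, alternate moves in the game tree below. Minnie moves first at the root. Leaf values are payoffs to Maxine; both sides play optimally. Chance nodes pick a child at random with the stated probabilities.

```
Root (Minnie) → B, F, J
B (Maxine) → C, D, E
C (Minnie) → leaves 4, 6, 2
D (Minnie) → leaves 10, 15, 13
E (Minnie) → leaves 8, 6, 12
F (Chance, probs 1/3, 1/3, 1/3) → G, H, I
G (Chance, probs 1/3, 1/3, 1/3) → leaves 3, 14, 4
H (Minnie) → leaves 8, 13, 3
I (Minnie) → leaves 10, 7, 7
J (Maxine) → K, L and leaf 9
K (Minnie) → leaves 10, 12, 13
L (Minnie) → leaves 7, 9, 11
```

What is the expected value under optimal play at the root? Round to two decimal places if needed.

5.67

C (Minnie): min(4, 6, 2) = 2
D (Minnie): min(10, 15, 13) = 10
E (Minnie): min(8, 6, 12) = 6
B (Maxine): max(2, 10, 6) = 10
G (Chance): 1/3·3 + 1/3·14 + 1/3·4 = 7
H (Minnie): min(8, 13, 3) = 3
I (Minnie): min(10, 7, 7) = 7
F (Chance): 1/3·7 + 1/3·3 + 1/3·7 = 5.67
K (Minnie): min(10, 12, 13) = 10
L (Minnie): min(7, 9, 11) = 7
J (Maxine): max(10, 7, 9) = 10
Root (Minnie): min(10, 5.67, 10) = 5.67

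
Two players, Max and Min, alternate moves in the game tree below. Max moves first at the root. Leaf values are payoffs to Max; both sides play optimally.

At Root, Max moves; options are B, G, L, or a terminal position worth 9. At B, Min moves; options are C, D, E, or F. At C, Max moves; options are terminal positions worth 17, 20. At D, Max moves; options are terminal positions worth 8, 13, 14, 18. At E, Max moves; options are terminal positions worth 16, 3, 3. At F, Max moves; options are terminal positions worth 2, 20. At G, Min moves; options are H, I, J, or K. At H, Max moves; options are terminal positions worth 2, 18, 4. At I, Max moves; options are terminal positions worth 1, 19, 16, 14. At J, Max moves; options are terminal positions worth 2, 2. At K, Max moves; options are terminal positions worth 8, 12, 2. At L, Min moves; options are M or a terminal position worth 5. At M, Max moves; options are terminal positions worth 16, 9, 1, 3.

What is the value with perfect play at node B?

16

C: max(17, 20) = 20
D: max(8, 13, 14, 18) = 18
E: max(16, 3, 3) = 16
F: max(2, 20) = 20
B: min(20, 18, 16, 20) = 16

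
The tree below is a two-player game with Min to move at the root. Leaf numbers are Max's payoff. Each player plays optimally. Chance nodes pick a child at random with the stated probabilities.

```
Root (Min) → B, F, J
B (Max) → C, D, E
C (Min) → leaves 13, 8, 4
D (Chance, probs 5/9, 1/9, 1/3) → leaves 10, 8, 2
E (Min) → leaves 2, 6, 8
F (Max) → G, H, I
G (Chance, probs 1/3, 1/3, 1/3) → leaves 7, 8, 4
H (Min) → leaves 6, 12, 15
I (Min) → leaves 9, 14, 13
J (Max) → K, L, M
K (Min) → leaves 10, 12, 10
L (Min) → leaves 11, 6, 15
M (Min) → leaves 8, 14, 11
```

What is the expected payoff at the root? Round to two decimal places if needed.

C (Min): min(13, 8, 4) = 4
D (Chance): 5/9·10 + 1/9·8 + 1/3·2 = 7.11
E (Min): min(2, 6, 8) = 2
B (Max): max(4, 7.11, 2) = 7.11
G (Chance): 1/3·7 + 1/3·8 + 1/3·4 = 6.33
H (Min): min(6, 12, 15) = 6
I (Min): min(9, 14, 13) = 9
F (Max): max(6.33, 6, 9) = 9
K (Min): min(10, 12, 10) = 10
L (Min): min(11, 6, 15) = 6
M (Min): min(8, 14, 11) = 8
J (Max): max(10, 6, 8) = 10
Root (Min): min(7.11, 9, 10) = 7.11

7.11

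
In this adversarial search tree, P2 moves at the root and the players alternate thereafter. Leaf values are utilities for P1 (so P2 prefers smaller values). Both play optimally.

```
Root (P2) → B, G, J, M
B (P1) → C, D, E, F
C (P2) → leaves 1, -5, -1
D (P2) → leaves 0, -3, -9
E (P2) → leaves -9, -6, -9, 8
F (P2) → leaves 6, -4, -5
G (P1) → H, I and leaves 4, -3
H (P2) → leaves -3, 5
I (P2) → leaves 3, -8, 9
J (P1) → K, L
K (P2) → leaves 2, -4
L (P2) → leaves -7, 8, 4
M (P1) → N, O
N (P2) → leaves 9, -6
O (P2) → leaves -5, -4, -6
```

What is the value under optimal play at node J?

K: min(2, -4) = -4
L: min(-7, 8, 4) = -7
J: max(-4, -7) = -4

-4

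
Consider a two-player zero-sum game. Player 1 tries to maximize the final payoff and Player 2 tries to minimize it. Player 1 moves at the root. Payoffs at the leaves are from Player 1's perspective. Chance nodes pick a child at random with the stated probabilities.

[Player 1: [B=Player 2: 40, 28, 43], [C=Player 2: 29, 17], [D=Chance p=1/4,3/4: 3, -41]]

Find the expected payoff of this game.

B (Player 2): min(40, 28, 43) = 28
C (Player 2): min(29, 17) = 17
D (Chance): 1/4·3 + 3/4·-41 = -30
Root (Player 1): max(28, 17, -30) = 28

28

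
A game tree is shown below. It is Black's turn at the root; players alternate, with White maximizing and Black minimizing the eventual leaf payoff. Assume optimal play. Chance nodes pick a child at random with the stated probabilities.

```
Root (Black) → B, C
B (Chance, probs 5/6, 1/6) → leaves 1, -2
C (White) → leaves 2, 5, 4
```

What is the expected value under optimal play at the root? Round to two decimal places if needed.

0.5

B (Chance): 5/6·1 + 1/6·-2 = 0.5
C (White): max(2, 5, 4) = 5
Root (Black): min(0.5, 5) = 0.5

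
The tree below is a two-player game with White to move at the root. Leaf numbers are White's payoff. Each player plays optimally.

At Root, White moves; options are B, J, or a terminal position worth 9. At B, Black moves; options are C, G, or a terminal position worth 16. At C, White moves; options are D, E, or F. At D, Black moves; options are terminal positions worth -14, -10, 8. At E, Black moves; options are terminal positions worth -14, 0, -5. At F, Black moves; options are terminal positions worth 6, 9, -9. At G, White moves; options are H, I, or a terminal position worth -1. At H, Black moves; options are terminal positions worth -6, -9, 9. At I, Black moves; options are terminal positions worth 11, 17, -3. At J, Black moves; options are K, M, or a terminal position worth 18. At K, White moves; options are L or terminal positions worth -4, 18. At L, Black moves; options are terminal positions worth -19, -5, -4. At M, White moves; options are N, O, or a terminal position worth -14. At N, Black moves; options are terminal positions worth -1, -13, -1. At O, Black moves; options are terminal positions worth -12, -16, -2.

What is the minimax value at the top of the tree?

9

D (Black): min(-14, -10, 8) = -14
E (Black): min(-14, 0, -5) = -14
F (Black): min(6, 9, -9) = -9
C (White): max(-14, -14, -9) = -9
H (Black): min(-6, -9, 9) = -9
I (Black): min(11, 17, -3) = -3
G (White): max(-9, -3, -1) = -1
B (Black): min(-9, -1, 16) = -9
L (Black): min(-19, -5, -4) = -19
K (White): max(-19, -4, 18) = 18
N (Black): min(-1, -13, -1) = -13
O (Black): min(-12, -16, -2) = -16
M (White): max(-13, -16, -14) = -13
J (Black): min(18, -13, 18) = -13
Root (White): max(-9, -13, 9) = 9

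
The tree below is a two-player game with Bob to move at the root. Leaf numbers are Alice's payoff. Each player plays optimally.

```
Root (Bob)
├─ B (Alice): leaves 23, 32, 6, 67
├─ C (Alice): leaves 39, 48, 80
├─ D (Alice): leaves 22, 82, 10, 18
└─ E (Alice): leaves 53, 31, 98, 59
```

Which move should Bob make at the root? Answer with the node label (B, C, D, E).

B (Alice): max(23, 32, 6, 67) = 67
C (Alice): max(39, 48, 80) = 80
D (Alice): max(22, 82, 10, 18) = 82
E (Alice): max(53, 31, 98, 59) = 98
Root (Bob): min(67, 80, 82, 98) = 67
Bob picks the child with the lowest value: B (value 67).

B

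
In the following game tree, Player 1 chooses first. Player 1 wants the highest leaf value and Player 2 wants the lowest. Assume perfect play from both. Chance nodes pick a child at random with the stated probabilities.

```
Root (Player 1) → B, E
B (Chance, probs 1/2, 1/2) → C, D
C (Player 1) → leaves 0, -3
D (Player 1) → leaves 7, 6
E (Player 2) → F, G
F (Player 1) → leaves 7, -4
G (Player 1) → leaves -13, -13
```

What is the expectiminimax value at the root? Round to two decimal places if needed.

C (Player 1): max(0, -3) = 0
D (Player 1): max(7, 6) = 7
B (Chance): 1/2·0 + 1/2·7 = 3.5
F (Player 1): max(7, -4) = 7
G (Player 1): max(-13, -13) = -13
E (Player 2): min(7, -13) = -13
Root (Player 1): max(3.5, -13) = 3.5

3.5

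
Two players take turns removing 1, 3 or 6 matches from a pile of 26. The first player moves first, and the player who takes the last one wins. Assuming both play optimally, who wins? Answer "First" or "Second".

First

i:   0  1  2  3  4  5  6  7  8  9 10 11 12 13 14 15 16 17 18 19 20 21 22 23 24 25 26
     L  W  L  W  L  W  W  W  W  L  W  L  W  L  W  W  W  W  L  W  L  W  L  W  W  W  W
Position 26 is W, so the first player wins.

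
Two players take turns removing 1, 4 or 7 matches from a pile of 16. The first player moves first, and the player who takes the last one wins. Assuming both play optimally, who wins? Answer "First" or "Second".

Positions where the player to move wins (W) vs loses (L):
i:   0  1  2  3  4  5  6  7  8  9 10 11 12 13 14 15 16
     L  W  L  W  W  L  W  W  L  W  L  W  W  L  W  W  L
Position 16 is L, so the second player wins.

Second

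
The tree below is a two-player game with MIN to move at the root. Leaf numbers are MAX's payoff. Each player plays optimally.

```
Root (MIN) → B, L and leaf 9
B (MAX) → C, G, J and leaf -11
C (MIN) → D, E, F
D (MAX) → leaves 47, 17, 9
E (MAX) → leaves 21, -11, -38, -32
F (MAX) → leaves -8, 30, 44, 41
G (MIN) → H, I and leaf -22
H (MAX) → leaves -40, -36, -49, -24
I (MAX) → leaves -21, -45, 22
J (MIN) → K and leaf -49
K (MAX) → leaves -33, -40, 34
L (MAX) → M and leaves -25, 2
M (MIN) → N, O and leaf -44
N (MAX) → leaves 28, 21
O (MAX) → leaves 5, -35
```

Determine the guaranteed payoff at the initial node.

2

D (MAX): max(47, 17, 9) = 47
E (MAX): max(21, -11, -38, -32) = 21
F (MAX): max(-8, 30, 44, 41) = 44
C (MIN): min(47, 21, 44) = 21
H (MAX): max(-40, -36, -49, -24) = -24
I (MAX): max(-21, -45, 22) = 22
G (MIN): min(-24, 22, -22) = -24
K (MAX): max(-33, -40, 34) = 34
J (MIN): min(34, -49) = -49
B (MAX): max(21, -24, -49, -11) = 21
N (MAX): max(28, 21) = 28
O (MAX): max(5, -35) = 5
M (MIN): min(28, 5, -44) = -44
L (MAX): max(-44, -25, 2) = 2
Root (MIN): min(21, 2, 9) = 2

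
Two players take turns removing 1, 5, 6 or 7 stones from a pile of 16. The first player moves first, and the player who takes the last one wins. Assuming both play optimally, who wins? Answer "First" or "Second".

Second

Positions where the player to move wins (W) vs loses (L):
i:   0  1  2  3  4  5  6  7  8  9 10 11 12 13 14 15 16
     L  W  L  W  L  W  W  W  W  W  W  W  L  W  L  W  L
Position 16 is L, so the second player wins.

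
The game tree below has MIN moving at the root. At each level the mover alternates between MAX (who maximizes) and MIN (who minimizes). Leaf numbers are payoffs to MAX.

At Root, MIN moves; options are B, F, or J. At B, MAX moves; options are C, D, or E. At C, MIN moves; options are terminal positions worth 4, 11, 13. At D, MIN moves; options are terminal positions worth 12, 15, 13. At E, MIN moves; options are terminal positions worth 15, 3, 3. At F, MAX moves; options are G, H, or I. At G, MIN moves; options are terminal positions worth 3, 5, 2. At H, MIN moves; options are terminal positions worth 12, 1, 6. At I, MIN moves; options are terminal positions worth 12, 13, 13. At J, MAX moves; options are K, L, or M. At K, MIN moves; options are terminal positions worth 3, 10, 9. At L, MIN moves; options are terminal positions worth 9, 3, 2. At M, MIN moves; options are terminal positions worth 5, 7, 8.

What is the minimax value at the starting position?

5

C (MIN): min(4, 11, 13) = 4
D (MIN): min(12, 15, 13) = 12
E (MIN): min(15, 3, 3) = 3
B (MAX): max(4, 12, 3) = 12
G (MIN): min(3, 5, 2) = 2
H (MIN): min(12, 1, 6) = 1
I (MIN): min(12, 13, 13) = 12
F (MAX): max(2, 1, 12) = 12
K (MIN): min(3, 10, 9) = 3
L (MIN): min(9, 3, 2) = 2
M (MIN): min(5, 7, 8) = 5
J (MAX): max(3, 2, 5) = 5
Root (MIN): min(12, 12, 5) = 5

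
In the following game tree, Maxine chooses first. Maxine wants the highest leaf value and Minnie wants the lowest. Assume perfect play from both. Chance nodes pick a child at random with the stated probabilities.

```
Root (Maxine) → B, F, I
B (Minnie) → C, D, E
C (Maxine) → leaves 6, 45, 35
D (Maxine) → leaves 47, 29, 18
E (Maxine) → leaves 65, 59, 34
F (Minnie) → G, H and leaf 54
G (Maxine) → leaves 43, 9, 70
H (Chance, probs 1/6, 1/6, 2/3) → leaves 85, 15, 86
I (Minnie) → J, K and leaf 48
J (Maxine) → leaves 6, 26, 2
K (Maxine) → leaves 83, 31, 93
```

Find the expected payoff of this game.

54

C (Maxine): max(6, 45, 35) = 45
D (Maxine): max(47, 29, 18) = 47
E (Maxine): max(65, 59, 34) = 65
B (Minnie): min(45, 47, 65) = 45
G (Maxine): max(43, 9, 70) = 70
H (Chance): 1/6·85 + 1/6·15 + 2/3·86 = 74
F (Minnie): min(70, 74, 54) = 54
J (Maxine): max(6, 26, 2) = 26
K (Maxine): max(83, 31, 93) = 93
I (Minnie): min(26, 93, 48) = 26
Root (Maxine): max(45, 54, 26) = 54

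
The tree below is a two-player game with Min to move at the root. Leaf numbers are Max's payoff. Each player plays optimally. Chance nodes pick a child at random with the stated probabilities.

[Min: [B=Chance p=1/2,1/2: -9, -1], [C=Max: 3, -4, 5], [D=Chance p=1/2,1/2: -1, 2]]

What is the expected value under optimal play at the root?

-5

B (Chance): 1/2·-9 + 1/2·-1 = -5
C (Max): max(3, -4, 5) = 5
D (Chance): 1/2·-1 + 1/2·2 = 0.5
Root (Min): min(-5, 5, 0.5) = -5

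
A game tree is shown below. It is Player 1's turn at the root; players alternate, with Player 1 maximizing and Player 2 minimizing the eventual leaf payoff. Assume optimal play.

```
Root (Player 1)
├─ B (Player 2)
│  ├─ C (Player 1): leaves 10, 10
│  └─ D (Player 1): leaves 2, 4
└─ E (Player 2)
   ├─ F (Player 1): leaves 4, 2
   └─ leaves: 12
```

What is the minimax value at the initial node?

C (Player 1): max(10, 10) = 10
D (Player 1): max(2, 4) = 4
B (Player 2): min(10, 4) = 4
F (Player 1): max(4, 2) = 4
E (Player 2): min(4, 12) = 4
Root (Player 1): max(4, 4) = 4

4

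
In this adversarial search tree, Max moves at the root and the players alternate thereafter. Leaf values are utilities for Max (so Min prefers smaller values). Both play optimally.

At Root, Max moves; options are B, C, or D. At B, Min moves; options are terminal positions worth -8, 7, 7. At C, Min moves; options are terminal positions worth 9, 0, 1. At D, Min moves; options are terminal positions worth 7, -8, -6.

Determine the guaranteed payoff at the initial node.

0

B (Min): min(-8, 7, 7) = -8
C (Min): min(9, 0, 1) = 0
D (Min): min(7, -8, -6) = -8
Root (Max): max(-8, 0, -8) = 0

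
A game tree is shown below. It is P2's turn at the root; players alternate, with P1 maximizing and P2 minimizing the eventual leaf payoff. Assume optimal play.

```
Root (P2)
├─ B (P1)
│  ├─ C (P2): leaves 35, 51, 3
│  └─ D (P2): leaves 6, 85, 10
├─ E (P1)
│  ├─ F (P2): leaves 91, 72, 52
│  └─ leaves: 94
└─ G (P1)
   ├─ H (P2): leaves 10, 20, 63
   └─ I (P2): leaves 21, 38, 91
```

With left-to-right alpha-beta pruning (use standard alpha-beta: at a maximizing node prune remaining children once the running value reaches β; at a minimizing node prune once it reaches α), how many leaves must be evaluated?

12

C [α=-∞,β=+∞]: v=3
D [α=3,β=+∞]: v=6
B [α=-∞,β=+∞]: v=6
F [α=-∞,β=6]: v=52
E [α=-∞,β=6]: v=52 after child 1 ≥ β → β-cutoff, skip 1
H [α=-∞,β=6]: v=10
G [α=-∞,β=6]: v=10 after child 1 ≥ β → β-cutoff, skip 1
Root [α=-∞,β=+∞]: v=6
Leaves evaluated: 12 of 16.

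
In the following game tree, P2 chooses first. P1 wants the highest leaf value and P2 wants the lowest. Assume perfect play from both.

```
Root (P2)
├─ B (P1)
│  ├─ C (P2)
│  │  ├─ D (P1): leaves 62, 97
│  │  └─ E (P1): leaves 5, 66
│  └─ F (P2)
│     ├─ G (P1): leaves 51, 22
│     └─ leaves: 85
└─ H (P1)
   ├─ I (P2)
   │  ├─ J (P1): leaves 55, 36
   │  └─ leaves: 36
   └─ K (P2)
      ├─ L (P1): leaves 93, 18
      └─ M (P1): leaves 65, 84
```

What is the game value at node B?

D: max(62, 97) = 97
E: max(5, 66) = 66
C: min(97, 66) = 66
G: max(51, 22) = 51
F: min(51, 85) = 51
B: max(66, 51) = 66

66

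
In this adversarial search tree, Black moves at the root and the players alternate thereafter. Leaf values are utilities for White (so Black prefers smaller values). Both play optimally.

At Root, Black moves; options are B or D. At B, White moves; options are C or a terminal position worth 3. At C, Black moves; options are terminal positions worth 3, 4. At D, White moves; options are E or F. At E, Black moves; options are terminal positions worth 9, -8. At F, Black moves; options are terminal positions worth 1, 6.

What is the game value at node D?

1

E: min(9, -8) = -8
F: min(1, 6) = 1
D: max(-8, 1) = 1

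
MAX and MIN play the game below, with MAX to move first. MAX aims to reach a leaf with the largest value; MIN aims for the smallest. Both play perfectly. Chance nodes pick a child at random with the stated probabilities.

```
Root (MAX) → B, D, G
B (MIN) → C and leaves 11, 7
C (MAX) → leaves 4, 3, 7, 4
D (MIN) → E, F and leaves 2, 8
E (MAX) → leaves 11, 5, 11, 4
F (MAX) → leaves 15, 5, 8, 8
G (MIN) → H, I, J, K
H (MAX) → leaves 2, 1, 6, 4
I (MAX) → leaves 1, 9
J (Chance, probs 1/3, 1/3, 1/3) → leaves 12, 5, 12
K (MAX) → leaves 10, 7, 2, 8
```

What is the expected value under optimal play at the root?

7

C (MAX): max(4, 3, 7, 4) = 7
B (MIN): min(7, 11, 7) = 7
E (MAX): max(11, 5, 11, 4) = 11
F (MAX): max(15, 5, 8, 8) = 15
D (MIN): min(11, 15, 2, 8) = 2
H (MAX): max(2, 1, 6, 4) = 6
I (MAX): max(1, 9) = 9
J (Chance): 1/3·12 + 1/3·5 + 1/3·12 = 9.67
K (MAX): max(10, 7, 2, 8) = 10
G (MIN): min(6, 9, 9.67, 10) = 6
Root (MAX): max(7, 2, 6) = 7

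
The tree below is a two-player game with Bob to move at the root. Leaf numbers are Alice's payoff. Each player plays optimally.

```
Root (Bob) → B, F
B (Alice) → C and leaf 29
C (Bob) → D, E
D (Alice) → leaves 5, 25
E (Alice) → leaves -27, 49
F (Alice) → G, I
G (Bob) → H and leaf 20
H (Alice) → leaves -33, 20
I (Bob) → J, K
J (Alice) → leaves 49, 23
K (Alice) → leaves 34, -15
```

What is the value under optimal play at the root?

D (Alice): max(5, 25) = 25
E (Alice): max(-27, 49) = 49
C (Bob): min(25, 49) = 25
B (Alice): max(25, 29) = 29
H (Alice): max(-33, 20) = 20
G (Bob): min(20, 20) = 20
J (Alice): max(49, 23) = 49
K (Alice): max(34, -15) = 34
I (Bob): min(49, 34) = 34
F (Alice): max(20, 34) = 34
Root (Bob): min(29, 34) = 29

29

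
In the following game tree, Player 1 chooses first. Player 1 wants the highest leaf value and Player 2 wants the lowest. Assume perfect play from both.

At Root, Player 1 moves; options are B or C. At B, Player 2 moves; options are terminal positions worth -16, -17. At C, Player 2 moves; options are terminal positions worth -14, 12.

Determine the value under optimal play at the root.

B (Player 2): min(-16, -17) = -17
C (Player 2): min(-14, 12) = -14
Root (Player 1): max(-17, -14) = -14

-14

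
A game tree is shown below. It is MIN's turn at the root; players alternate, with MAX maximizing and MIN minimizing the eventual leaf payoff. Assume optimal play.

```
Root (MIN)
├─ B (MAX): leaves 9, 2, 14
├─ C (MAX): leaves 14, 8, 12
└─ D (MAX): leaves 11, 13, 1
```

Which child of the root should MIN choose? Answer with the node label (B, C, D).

D

B (MAX): max(9, 2, 14) = 14
C (MAX): max(14, 8, 12) = 14
D (MAX): max(11, 13, 1) = 13
Root (MIN): min(14, 14, 13) = 13
MIN picks the child with the lowest value: D (value 13).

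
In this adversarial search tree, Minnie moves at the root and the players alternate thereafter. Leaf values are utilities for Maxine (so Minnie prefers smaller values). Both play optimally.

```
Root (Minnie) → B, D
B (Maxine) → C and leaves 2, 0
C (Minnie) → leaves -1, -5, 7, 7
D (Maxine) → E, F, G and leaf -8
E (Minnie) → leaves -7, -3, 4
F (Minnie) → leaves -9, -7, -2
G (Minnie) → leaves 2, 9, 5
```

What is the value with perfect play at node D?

E: min(-7, -3, 4) = -7
F: min(-9, -7, -2) = -9
G: min(2, 9, 5) = 2
D: max(-7, -9, 2, -8) = 2

2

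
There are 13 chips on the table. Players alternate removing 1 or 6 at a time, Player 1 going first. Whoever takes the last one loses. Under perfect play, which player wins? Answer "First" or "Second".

Mark each pile size as W (mover wins) or L (mover loses):
i:   0  1  2  3  4  5  6  7  8  9 10 11 12 13
     W  L  W  L  W  L  W  W  L  W  L  W  L  W
Position 13 is W, so the first player wins.

First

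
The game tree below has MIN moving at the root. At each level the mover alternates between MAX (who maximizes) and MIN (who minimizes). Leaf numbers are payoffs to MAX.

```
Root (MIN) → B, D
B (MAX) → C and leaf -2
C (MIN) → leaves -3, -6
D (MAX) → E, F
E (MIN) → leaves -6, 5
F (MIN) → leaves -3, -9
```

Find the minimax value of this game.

-6

C (MIN): min(-3, -6) = -6
B (MAX): max(-6, -2) = -2
E (MIN): min(-6, 5) = -6
F (MIN): min(-3, -9) = -9
D (MAX): max(-6, -9) = -6
Root (MIN): min(-2, -6) = -6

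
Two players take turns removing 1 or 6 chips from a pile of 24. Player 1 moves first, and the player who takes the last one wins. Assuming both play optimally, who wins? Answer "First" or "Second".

i:   0  1  2  3  4  5  6  7  8  9 10 11 12 13 14 15 16 17 18 19 20 21 22 23 24
     L  W  L  W  L  W  W  L  W  L  W  L  W  W  L  W  L  W  L  W  W  L  W  L  W
Position 24 is W, so the first player wins.

First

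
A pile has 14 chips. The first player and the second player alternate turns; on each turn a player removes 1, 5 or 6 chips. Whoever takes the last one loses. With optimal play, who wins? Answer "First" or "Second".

Compute winning (W) and losing (L) positions by backward induction:
i:   0  1  2  3  4  5  6  7  8  9 10 11 12 13 14
     W  L  W  L  W  L  W  W  W  W  W  W  L  W  L
Position 14 is L, so the second player wins.

Second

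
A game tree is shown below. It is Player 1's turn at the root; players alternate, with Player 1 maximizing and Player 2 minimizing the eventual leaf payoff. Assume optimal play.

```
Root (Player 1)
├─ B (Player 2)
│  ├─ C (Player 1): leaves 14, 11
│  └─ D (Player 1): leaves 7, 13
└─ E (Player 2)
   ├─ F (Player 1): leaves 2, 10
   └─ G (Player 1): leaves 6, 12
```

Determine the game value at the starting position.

C (Player 1): max(14, 11) = 14
D (Player 1): max(7, 13) = 13
B (Player 2): min(14, 13) = 13
F (Player 1): max(2, 10) = 10
G (Player 1): max(6, 12) = 12
E (Player 2): min(10, 12) = 10
Root (Player 1): max(13, 10) = 13

13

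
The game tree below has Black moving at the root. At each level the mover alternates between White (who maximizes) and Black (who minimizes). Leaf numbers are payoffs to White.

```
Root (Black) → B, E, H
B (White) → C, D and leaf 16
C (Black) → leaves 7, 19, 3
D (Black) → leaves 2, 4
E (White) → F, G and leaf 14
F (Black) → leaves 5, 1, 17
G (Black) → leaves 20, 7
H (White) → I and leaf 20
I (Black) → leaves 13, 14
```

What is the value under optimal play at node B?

C: min(7, 19, 3) = 3
D: min(2, 4) = 2
B: max(3, 2, 16) = 16

16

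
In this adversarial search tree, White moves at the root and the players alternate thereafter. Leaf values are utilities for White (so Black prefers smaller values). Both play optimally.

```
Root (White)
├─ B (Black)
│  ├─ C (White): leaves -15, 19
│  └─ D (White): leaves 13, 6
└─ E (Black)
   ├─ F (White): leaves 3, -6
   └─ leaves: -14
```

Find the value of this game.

C (White): max(-15, 19) = 19
D (White): max(13, 6) = 13
B (Black): min(19, 13) = 13
F (White): max(3, -6) = 3
E (Black): min(3, -14) = -14
Root (White): max(13, -14) = 13

13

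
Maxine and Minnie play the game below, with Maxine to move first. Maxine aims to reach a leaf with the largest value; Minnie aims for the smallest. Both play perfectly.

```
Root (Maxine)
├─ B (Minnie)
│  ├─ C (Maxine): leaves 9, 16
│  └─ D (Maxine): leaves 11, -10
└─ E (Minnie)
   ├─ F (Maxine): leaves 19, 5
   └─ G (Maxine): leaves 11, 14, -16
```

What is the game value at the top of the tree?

C (Maxine): max(9, 16) = 16
D (Maxine): max(11, -10) = 11
B (Minnie): min(16, 11) = 11
F (Maxine): max(19, 5) = 19
G (Maxine): max(11, 14, -16) = 14
E (Minnie): min(19, 14) = 14
Root (Maxine): max(11, 14) = 14

14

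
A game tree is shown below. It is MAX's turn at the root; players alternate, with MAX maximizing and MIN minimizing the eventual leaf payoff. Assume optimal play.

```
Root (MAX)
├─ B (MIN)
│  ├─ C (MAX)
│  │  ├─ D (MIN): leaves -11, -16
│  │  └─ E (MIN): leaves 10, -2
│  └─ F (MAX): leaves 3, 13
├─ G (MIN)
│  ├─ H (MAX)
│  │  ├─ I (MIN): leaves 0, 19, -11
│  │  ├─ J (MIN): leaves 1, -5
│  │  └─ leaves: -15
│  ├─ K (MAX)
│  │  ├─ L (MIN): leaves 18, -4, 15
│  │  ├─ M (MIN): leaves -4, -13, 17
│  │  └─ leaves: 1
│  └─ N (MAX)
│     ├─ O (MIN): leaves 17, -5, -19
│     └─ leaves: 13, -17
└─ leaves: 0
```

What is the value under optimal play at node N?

O: min(17, -5, -19) = -19
N: max(-19, 13, -17) = 13

13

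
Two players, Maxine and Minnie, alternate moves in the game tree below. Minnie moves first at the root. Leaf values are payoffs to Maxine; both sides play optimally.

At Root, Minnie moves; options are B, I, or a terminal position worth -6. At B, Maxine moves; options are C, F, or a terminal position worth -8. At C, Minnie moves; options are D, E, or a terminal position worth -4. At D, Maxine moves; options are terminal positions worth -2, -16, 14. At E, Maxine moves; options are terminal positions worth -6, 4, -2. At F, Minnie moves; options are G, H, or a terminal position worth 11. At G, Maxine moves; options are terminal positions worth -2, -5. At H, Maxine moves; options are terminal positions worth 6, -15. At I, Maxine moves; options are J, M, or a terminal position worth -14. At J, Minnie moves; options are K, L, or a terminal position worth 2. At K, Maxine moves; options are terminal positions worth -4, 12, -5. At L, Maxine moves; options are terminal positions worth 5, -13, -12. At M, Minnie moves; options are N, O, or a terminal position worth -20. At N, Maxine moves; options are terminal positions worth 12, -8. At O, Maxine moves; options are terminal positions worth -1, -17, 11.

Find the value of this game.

D (Maxine): max(-2, -16, 14) = 14
E (Maxine): max(-6, 4, -2) = 4
C (Minnie): min(14, 4, -4) = -4
G (Maxine): max(-2, -5) = -2
H (Maxine): max(6, -15) = 6
F (Minnie): min(-2, 6, 11) = -2
B (Maxine): max(-4, -2, -8) = -2
K (Maxine): max(-4, 12, -5) = 12
L (Maxine): max(5, -13, -12) = 5
J (Minnie): min(12, 5, 2) = 2
N (Maxine): max(12, -8) = 12
O (Maxine): max(-1, -17, 11) = 11
M (Minnie): min(12, 11, -20) = -20
I (Maxine): max(2, -20, -14) = 2
Root (Minnie): min(-2, 2, -6) = -6

-6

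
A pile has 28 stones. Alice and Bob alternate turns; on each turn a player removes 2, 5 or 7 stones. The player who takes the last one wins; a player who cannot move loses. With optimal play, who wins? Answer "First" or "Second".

i:   0  1  2  3  4  5  6  7  8  9 10 11 12 13 14 15 16 17 18 19 20 21 22 23 24 25 26 27 28
     L  L  W  W  L  W  W  W  W  W  L  W  W  L  L  W  W  W  W  W  W  W  L  L  W  W  L  W  W
Position 28 is W, so the first player wins.

First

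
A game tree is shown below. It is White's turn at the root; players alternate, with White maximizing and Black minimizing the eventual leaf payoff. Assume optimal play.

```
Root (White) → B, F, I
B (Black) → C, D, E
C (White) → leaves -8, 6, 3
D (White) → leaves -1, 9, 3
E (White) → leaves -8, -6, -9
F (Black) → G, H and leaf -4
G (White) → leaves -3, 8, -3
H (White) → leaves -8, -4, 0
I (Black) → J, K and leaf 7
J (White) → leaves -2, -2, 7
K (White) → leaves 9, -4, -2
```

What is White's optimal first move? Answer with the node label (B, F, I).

C (White): max(-8, 6, 3) = 6
D (White): max(-1, 9, 3) = 9
E (White): max(-8, -6, -9) = -6
B (Black): min(6, 9, -6) = -6
G (White): max(-3, 8, -3) = 8
H (White): max(-8, -4, 0) = 0
F (Black): min(8, 0, -4) = -4
J (White): max(-2, -2, 7) = 7
K (White): max(9, -4, -2) = 9
I (Black): min(7, 9, 7) = 7
Root (White): max(-6, -4, 7) = 7
White picks the child with the highest value: I (value 7).

I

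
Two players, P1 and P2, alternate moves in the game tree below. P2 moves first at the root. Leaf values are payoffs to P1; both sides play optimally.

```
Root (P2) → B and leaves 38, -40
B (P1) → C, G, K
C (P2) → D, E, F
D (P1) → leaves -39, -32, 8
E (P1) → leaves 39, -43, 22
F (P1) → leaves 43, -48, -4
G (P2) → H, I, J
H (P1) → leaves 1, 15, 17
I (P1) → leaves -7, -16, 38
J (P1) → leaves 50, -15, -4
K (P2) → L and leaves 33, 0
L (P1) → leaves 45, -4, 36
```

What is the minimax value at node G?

H: max(1, 15, 17) = 17
I: max(-7, -16, 38) = 38
J: max(50, -15, -4) = 50
G: min(17, 38, 50) = 17

17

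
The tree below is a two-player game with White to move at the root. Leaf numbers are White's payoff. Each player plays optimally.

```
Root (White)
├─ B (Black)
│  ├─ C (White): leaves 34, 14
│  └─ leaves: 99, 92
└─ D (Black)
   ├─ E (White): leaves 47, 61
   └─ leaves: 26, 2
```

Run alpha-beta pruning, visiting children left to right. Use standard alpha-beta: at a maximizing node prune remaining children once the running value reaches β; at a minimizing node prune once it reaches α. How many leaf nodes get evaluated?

7

C [α=-∞,β=+∞]: v=34
B [α=-∞,β=+∞]: v=34
E [α=34,β=+∞]: v=61
D [α=34,β=+∞]: v=26 after child 2 ≤ α → α-cutoff, skip 1
Root [α=-∞,β=+∞]: v=34
Leaves evaluated: 7 of 8.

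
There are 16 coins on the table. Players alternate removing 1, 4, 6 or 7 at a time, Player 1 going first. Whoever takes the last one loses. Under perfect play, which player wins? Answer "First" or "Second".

Positions where the player to move wins (W) vs loses (L):
i:   0  1  2  3  4  5  6  7  8  9 10 11 12 13 14 15 16
     W  L  W  L  W  W  L  W  W  W  W  L  W  W  L  W  L
Position 16 is L, so the second player wins.

Second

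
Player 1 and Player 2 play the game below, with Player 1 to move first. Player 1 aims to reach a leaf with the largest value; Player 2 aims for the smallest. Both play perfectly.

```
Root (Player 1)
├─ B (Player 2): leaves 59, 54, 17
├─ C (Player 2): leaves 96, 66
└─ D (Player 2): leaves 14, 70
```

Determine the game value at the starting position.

B (Player 2): min(59, 54, 17) = 17
C (Player 2): min(96, 66) = 66
D (Player 2): min(14, 70) = 14
Root (Player 1): max(17, 66, 14) = 66

66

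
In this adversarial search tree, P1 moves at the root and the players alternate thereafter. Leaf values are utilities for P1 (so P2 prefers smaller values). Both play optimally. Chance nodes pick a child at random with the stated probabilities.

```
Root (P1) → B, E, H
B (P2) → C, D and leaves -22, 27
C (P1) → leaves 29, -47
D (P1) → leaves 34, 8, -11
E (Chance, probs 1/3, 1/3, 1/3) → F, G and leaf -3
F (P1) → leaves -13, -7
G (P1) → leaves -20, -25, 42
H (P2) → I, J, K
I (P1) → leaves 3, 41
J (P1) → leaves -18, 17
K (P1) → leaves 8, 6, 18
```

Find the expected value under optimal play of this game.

C (P1): max(29, -47) = 29
D (P1): max(34, 8, -11) = 34
B (P2): min(29, 34, -22, 27) = -22
F (P1): max(-13, -7) = -7
G (P1): max(-20, -25, 42) = 42
E (Chance): 1/3·-7 + 1/3·42 + 1/3·-3 = 10.67
I (P1): max(3, 41) = 41
J (P1): max(-18, 17) = 17
K (P1): max(8, 6, 18) = 18
H (P2): min(41, 17, 18) = 17
Root (P1): max(-22, 10.67, 17) = 17

17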